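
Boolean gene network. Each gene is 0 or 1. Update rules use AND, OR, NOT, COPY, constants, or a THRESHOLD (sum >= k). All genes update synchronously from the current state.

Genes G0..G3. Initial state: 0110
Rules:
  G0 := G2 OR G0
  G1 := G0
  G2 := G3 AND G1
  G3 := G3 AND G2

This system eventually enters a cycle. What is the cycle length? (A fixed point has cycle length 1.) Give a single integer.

Step 0: 0110
Step 1: G0=G2|G0=1|0=1 G1=G0=0 G2=G3&G1=0&1=0 G3=G3&G2=0&1=0 -> 1000
Step 2: G0=G2|G0=0|1=1 G1=G0=1 G2=G3&G1=0&0=0 G3=G3&G2=0&0=0 -> 1100
Step 3: G0=G2|G0=0|1=1 G1=G0=1 G2=G3&G1=0&1=0 G3=G3&G2=0&0=0 -> 1100
State from step 3 equals state from step 2 -> cycle length 1

Answer: 1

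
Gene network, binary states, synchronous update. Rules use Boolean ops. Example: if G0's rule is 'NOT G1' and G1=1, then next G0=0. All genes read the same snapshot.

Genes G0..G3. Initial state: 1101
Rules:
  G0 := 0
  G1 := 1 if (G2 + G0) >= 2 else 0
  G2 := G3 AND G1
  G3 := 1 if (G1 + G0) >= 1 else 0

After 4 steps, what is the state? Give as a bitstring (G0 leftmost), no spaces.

Step 1: G0=0(const) G1=(0+1>=2)=0 G2=G3&G1=1&1=1 G3=(1+1>=1)=1 -> 0011
Step 2: G0=0(const) G1=(1+0>=2)=0 G2=G3&G1=1&0=0 G3=(0+0>=1)=0 -> 0000
Step 3: G0=0(const) G1=(0+0>=2)=0 G2=G3&G1=0&0=0 G3=(0+0>=1)=0 -> 0000
Step 4: G0=0(const) G1=(0+0>=2)=0 G2=G3&G1=0&0=0 G3=(0+0>=1)=0 -> 0000

0000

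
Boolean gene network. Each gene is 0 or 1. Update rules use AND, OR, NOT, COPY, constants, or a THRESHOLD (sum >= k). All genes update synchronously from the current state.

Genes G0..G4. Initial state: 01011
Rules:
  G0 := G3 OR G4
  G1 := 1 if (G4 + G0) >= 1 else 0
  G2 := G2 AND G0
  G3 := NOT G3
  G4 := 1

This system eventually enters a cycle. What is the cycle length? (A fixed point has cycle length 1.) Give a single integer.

Answer: 2

Derivation:
Step 0: 01011
Step 1: G0=G3|G4=1|1=1 G1=(1+0>=1)=1 G2=G2&G0=0&0=0 G3=NOT G3=NOT 1=0 G4=1(const) -> 11001
Step 2: G0=G3|G4=0|1=1 G1=(1+1>=1)=1 G2=G2&G0=0&1=0 G3=NOT G3=NOT 0=1 G4=1(const) -> 11011
Step 3: G0=G3|G4=1|1=1 G1=(1+1>=1)=1 G2=G2&G0=0&1=0 G3=NOT G3=NOT 1=0 G4=1(const) -> 11001
State from step 3 equals state from step 1 -> cycle length 2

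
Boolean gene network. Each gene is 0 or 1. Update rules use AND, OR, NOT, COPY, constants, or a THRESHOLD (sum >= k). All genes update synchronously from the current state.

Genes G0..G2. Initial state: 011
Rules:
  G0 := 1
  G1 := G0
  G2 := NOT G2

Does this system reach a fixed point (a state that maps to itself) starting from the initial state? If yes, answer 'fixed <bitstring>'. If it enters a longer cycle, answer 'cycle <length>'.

Answer: cycle 2

Derivation:
Step 0: 011
Step 1: G0=1(const) G1=G0=0 G2=NOT G2=NOT 1=0 -> 100
Step 2: G0=1(const) G1=G0=1 G2=NOT G2=NOT 0=1 -> 111
Step 3: G0=1(const) G1=G0=1 G2=NOT G2=NOT 1=0 -> 110
Step 4: G0=1(const) G1=G0=1 G2=NOT G2=NOT 0=1 -> 111
Cycle of length 2 starting at step 2 -> no fixed point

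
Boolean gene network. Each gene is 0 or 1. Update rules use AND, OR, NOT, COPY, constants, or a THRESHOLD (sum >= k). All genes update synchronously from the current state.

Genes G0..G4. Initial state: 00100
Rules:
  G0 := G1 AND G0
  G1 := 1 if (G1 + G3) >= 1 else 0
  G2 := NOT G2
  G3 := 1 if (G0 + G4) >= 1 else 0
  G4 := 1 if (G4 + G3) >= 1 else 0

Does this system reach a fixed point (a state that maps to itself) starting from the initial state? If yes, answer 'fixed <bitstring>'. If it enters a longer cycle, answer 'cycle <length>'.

Step 0: 00100
Step 1: G0=G1&G0=0&0=0 G1=(0+0>=1)=0 G2=NOT G2=NOT 1=0 G3=(0+0>=1)=0 G4=(0+0>=1)=0 -> 00000
Step 2: G0=G1&G0=0&0=0 G1=(0+0>=1)=0 G2=NOT G2=NOT 0=1 G3=(0+0>=1)=0 G4=(0+0>=1)=0 -> 00100
Cycle of length 2 starting at step 0 -> no fixed point

Answer: cycle 2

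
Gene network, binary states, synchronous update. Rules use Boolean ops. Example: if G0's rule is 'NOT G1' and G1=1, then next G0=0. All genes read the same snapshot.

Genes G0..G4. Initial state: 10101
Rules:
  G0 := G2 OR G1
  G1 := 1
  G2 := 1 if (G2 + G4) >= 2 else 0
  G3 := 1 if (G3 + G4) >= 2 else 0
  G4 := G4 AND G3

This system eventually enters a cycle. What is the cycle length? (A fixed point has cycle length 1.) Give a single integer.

Step 0: 10101
Step 1: G0=G2|G1=1|0=1 G1=1(const) G2=(1+1>=2)=1 G3=(0+1>=2)=0 G4=G4&G3=1&0=0 -> 11100
Step 2: G0=G2|G1=1|1=1 G1=1(const) G2=(1+0>=2)=0 G3=(0+0>=2)=0 G4=G4&G3=0&0=0 -> 11000
Step 3: G0=G2|G1=0|1=1 G1=1(const) G2=(0+0>=2)=0 G3=(0+0>=2)=0 G4=G4&G3=0&0=0 -> 11000
State from step 3 equals state from step 2 -> cycle length 1

Answer: 1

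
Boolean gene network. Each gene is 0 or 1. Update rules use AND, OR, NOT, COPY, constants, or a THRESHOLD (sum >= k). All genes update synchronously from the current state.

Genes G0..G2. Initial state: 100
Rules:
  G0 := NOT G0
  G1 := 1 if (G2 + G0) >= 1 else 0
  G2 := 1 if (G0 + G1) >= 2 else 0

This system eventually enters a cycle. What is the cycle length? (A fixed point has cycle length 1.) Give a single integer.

Step 0: 100
Step 1: G0=NOT G0=NOT 1=0 G1=(0+1>=1)=1 G2=(1+0>=2)=0 -> 010
Step 2: G0=NOT G0=NOT 0=1 G1=(0+0>=1)=0 G2=(0+1>=2)=0 -> 100
State from step 2 equals state from step 0 -> cycle length 2

Answer: 2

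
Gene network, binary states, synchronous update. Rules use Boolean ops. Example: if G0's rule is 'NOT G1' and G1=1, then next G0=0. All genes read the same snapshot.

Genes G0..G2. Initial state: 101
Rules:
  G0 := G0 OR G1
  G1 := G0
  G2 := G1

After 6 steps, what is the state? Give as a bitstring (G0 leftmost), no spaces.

Step 1: G0=G0|G1=1|0=1 G1=G0=1 G2=G1=0 -> 110
Step 2: G0=G0|G1=1|1=1 G1=G0=1 G2=G1=1 -> 111
Step 3: G0=G0|G1=1|1=1 G1=G0=1 G2=G1=1 -> 111
Step 4: G0=G0|G1=1|1=1 G1=G0=1 G2=G1=1 -> 111
Step 5: G0=G0|G1=1|1=1 G1=G0=1 G2=G1=1 -> 111
Step 6: G0=G0|G1=1|1=1 G1=G0=1 G2=G1=1 -> 111

111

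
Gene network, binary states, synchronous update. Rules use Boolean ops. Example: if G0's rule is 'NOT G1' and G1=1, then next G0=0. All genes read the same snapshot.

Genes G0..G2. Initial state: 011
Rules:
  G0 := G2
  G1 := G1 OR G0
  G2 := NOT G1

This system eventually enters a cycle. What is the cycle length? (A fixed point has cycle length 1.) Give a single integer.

Step 0: 011
Step 1: G0=G2=1 G1=G1|G0=1|0=1 G2=NOT G1=NOT 1=0 -> 110
Step 2: G0=G2=0 G1=G1|G0=1|1=1 G2=NOT G1=NOT 1=0 -> 010
Step 3: G0=G2=0 G1=G1|G0=1|0=1 G2=NOT G1=NOT 1=0 -> 010
State from step 3 equals state from step 2 -> cycle length 1

Answer: 1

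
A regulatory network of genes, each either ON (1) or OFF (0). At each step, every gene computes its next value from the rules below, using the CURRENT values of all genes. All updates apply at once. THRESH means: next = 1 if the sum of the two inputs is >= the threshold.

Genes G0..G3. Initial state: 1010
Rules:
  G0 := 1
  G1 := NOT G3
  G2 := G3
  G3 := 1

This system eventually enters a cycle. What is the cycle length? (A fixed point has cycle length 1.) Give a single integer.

Step 0: 1010
Step 1: G0=1(const) G1=NOT G3=NOT 0=1 G2=G3=0 G3=1(const) -> 1101
Step 2: G0=1(const) G1=NOT G3=NOT 1=0 G2=G3=1 G3=1(const) -> 1011
Step 3: G0=1(const) G1=NOT G3=NOT 1=0 G2=G3=1 G3=1(const) -> 1011
State from step 3 equals state from step 2 -> cycle length 1

Answer: 1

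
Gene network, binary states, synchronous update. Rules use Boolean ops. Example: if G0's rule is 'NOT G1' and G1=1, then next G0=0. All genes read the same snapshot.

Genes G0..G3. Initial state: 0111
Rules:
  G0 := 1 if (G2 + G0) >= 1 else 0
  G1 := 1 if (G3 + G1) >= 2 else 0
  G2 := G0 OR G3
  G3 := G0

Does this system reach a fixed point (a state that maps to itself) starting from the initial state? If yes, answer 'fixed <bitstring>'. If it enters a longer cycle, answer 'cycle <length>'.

Answer: fixed 1011

Derivation:
Step 0: 0111
Step 1: G0=(1+0>=1)=1 G1=(1+1>=2)=1 G2=G0|G3=0|1=1 G3=G0=0 -> 1110
Step 2: G0=(1+1>=1)=1 G1=(0+1>=2)=0 G2=G0|G3=1|0=1 G3=G0=1 -> 1011
Step 3: G0=(1+1>=1)=1 G1=(1+0>=2)=0 G2=G0|G3=1|1=1 G3=G0=1 -> 1011
Fixed point reached at step 2: 1011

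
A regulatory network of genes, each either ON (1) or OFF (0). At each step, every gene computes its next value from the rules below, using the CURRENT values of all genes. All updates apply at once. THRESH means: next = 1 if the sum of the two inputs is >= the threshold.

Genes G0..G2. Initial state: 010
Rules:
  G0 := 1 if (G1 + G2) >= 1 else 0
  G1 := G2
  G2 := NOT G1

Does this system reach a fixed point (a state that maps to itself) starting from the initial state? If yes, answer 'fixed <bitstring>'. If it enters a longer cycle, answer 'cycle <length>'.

Step 0: 010
Step 1: G0=(1+0>=1)=1 G1=G2=0 G2=NOT G1=NOT 1=0 -> 100
Step 2: G0=(0+0>=1)=0 G1=G2=0 G2=NOT G1=NOT 0=1 -> 001
Step 3: G0=(0+1>=1)=1 G1=G2=1 G2=NOT G1=NOT 0=1 -> 111
Step 4: G0=(1+1>=1)=1 G1=G2=1 G2=NOT G1=NOT 1=0 -> 110
Step 5: G0=(1+0>=1)=1 G1=G2=0 G2=NOT G1=NOT 1=0 -> 100
Cycle of length 4 starting at step 1 -> no fixed point

Answer: cycle 4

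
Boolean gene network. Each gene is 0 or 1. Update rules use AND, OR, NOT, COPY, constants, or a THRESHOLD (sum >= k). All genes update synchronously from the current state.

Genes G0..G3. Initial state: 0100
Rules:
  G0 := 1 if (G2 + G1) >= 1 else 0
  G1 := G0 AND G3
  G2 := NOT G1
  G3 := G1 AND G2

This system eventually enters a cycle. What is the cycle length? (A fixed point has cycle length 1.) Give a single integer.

Answer: 1

Derivation:
Step 0: 0100
Step 1: G0=(0+1>=1)=1 G1=G0&G3=0&0=0 G2=NOT G1=NOT 1=0 G3=G1&G2=1&0=0 -> 1000
Step 2: G0=(0+0>=1)=0 G1=G0&G3=1&0=0 G2=NOT G1=NOT 0=1 G3=G1&G2=0&0=0 -> 0010
Step 3: G0=(1+0>=1)=1 G1=G0&G3=0&0=0 G2=NOT G1=NOT 0=1 G3=G1&G2=0&1=0 -> 1010
Step 4: G0=(1+0>=1)=1 G1=G0&G3=1&0=0 G2=NOT G1=NOT 0=1 G3=G1&G2=0&1=0 -> 1010
State from step 4 equals state from step 3 -> cycle length 1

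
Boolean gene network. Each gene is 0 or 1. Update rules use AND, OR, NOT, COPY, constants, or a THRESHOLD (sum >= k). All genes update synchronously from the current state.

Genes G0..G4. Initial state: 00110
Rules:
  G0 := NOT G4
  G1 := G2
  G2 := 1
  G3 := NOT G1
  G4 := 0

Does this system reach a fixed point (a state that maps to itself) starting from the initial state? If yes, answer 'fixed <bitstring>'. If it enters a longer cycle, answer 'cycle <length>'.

Step 0: 00110
Step 1: G0=NOT G4=NOT 0=1 G1=G2=1 G2=1(const) G3=NOT G1=NOT 0=1 G4=0(const) -> 11110
Step 2: G0=NOT G4=NOT 0=1 G1=G2=1 G2=1(const) G3=NOT G1=NOT 1=0 G4=0(const) -> 11100
Step 3: G0=NOT G4=NOT 0=1 G1=G2=1 G2=1(const) G3=NOT G1=NOT 1=0 G4=0(const) -> 11100
Fixed point reached at step 2: 11100

Answer: fixed 11100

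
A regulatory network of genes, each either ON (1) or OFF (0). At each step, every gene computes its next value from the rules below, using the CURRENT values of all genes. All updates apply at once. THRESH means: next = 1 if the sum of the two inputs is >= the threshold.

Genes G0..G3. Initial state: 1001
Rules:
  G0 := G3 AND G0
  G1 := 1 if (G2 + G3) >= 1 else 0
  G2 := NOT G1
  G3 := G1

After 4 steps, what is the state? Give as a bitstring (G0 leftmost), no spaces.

Step 1: G0=G3&G0=1&1=1 G1=(0+1>=1)=1 G2=NOT G1=NOT 0=1 G3=G1=0 -> 1110
Step 2: G0=G3&G0=0&1=0 G1=(1+0>=1)=1 G2=NOT G1=NOT 1=0 G3=G1=1 -> 0101
Step 3: G0=G3&G0=1&0=0 G1=(0+1>=1)=1 G2=NOT G1=NOT 1=0 G3=G1=1 -> 0101
Step 4: G0=G3&G0=1&0=0 G1=(0+1>=1)=1 G2=NOT G1=NOT 1=0 G3=G1=1 -> 0101

0101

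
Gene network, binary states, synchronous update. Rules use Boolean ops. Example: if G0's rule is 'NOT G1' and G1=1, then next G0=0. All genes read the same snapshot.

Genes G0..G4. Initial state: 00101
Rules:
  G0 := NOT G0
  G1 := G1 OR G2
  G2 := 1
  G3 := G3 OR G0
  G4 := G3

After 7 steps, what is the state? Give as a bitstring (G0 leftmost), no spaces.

Step 1: G0=NOT G0=NOT 0=1 G1=G1|G2=0|1=1 G2=1(const) G3=G3|G0=0|0=0 G4=G3=0 -> 11100
Step 2: G0=NOT G0=NOT 1=0 G1=G1|G2=1|1=1 G2=1(const) G3=G3|G0=0|1=1 G4=G3=0 -> 01110
Step 3: G0=NOT G0=NOT 0=1 G1=G1|G2=1|1=1 G2=1(const) G3=G3|G0=1|0=1 G4=G3=1 -> 11111
Step 4: G0=NOT G0=NOT 1=0 G1=G1|G2=1|1=1 G2=1(const) G3=G3|G0=1|1=1 G4=G3=1 -> 01111
Step 5: G0=NOT G0=NOT 0=1 G1=G1|G2=1|1=1 G2=1(const) G3=G3|G0=1|0=1 G4=G3=1 -> 11111
Step 6: G0=NOT G0=NOT 1=0 G1=G1|G2=1|1=1 G2=1(const) G3=G3|G0=1|1=1 G4=G3=1 -> 01111
Step 7: G0=NOT G0=NOT 0=1 G1=G1|G2=1|1=1 G2=1(const) G3=G3|G0=1|0=1 G4=G3=1 -> 11111

11111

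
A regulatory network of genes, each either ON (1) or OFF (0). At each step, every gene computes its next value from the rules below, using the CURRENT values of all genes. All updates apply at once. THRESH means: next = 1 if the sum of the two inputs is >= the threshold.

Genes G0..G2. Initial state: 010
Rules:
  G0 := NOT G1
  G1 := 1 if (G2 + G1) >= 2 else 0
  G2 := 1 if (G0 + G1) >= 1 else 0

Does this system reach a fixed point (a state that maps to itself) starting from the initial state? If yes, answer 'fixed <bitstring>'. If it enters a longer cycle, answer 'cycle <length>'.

Step 0: 010
Step 1: G0=NOT G1=NOT 1=0 G1=(0+1>=2)=0 G2=(0+1>=1)=1 -> 001
Step 2: G0=NOT G1=NOT 0=1 G1=(1+0>=2)=0 G2=(0+0>=1)=0 -> 100
Step 3: G0=NOT G1=NOT 0=1 G1=(0+0>=2)=0 G2=(1+0>=1)=1 -> 101
Step 4: G0=NOT G1=NOT 0=1 G1=(1+0>=2)=0 G2=(1+0>=1)=1 -> 101
Fixed point reached at step 3: 101

Answer: fixed 101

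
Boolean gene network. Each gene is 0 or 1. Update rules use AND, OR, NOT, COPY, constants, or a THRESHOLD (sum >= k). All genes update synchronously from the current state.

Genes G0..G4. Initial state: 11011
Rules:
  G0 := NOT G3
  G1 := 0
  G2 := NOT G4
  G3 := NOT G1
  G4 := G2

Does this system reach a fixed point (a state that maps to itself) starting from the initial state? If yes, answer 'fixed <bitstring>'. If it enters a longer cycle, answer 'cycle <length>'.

Step 0: 11011
Step 1: G0=NOT G3=NOT 1=0 G1=0(const) G2=NOT G4=NOT 1=0 G3=NOT G1=NOT 1=0 G4=G2=0 -> 00000
Step 2: G0=NOT G3=NOT 0=1 G1=0(const) G2=NOT G4=NOT 0=1 G3=NOT G1=NOT 0=1 G4=G2=0 -> 10110
Step 3: G0=NOT G3=NOT 1=0 G1=0(const) G2=NOT G4=NOT 0=1 G3=NOT G1=NOT 0=1 G4=G2=1 -> 00111
Step 4: G0=NOT G3=NOT 1=0 G1=0(const) G2=NOT G4=NOT 1=0 G3=NOT G1=NOT 0=1 G4=G2=1 -> 00011
Step 5: G0=NOT G3=NOT 1=0 G1=0(const) G2=NOT G4=NOT 1=0 G3=NOT G1=NOT 0=1 G4=G2=0 -> 00010
Step 6: G0=NOT G3=NOT 1=0 G1=0(const) G2=NOT G4=NOT 0=1 G3=NOT G1=NOT 0=1 G4=G2=0 -> 00110
Step 7: G0=NOT G3=NOT 1=0 G1=0(const) G2=NOT G4=NOT 0=1 G3=NOT G1=NOT 0=1 G4=G2=1 -> 00111
Cycle of length 4 starting at step 3 -> no fixed point

Answer: cycle 4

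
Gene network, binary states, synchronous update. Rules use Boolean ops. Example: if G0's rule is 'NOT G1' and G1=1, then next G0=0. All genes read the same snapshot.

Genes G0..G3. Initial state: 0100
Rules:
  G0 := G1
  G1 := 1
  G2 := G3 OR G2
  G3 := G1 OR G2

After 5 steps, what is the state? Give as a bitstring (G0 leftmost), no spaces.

Step 1: G0=G1=1 G1=1(const) G2=G3|G2=0|0=0 G3=G1|G2=1|0=1 -> 1101
Step 2: G0=G1=1 G1=1(const) G2=G3|G2=1|0=1 G3=G1|G2=1|0=1 -> 1111
Step 3: G0=G1=1 G1=1(const) G2=G3|G2=1|1=1 G3=G1|G2=1|1=1 -> 1111
Step 4: G0=G1=1 G1=1(const) G2=G3|G2=1|1=1 G3=G1|G2=1|1=1 -> 1111
Step 5: G0=G1=1 G1=1(const) G2=G3|G2=1|1=1 G3=G1|G2=1|1=1 -> 1111

1111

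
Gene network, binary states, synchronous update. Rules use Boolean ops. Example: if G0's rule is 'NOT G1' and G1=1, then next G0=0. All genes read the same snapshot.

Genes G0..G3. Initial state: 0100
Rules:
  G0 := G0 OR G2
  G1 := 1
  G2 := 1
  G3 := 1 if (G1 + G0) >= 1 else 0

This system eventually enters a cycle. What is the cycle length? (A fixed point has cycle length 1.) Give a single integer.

Step 0: 0100
Step 1: G0=G0|G2=0|0=0 G1=1(const) G2=1(const) G3=(1+0>=1)=1 -> 0111
Step 2: G0=G0|G2=0|1=1 G1=1(const) G2=1(const) G3=(1+0>=1)=1 -> 1111
Step 3: G0=G0|G2=1|1=1 G1=1(const) G2=1(const) G3=(1+1>=1)=1 -> 1111
State from step 3 equals state from step 2 -> cycle length 1

Answer: 1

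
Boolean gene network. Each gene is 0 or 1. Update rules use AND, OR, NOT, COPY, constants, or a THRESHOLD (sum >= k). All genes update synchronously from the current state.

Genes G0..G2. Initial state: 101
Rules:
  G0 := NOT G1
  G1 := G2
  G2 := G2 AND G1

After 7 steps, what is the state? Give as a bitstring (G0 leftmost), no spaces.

Step 1: G0=NOT G1=NOT 0=1 G1=G2=1 G2=G2&G1=1&0=0 -> 110
Step 2: G0=NOT G1=NOT 1=0 G1=G2=0 G2=G2&G1=0&1=0 -> 000
Step 3: G0=NOT G1=NOT 0=1 G1=G2=0 G2=G2&G1=0&0=0 -> 100
Step 4: G0=NOT G1=NOT 0=1 G1=G2=0 G2=G2&G1=0&0=0 -> 100
Step 5: G0=NOT G1=NOT 0=1 G1=G2=0 G2=G2&G1=0&0=0 -> 100
Step 6: G0=NOT G1=NOT 0=1 G1=G2=0 G2=G2&G1=0&0=0 -> 100
Step 7: G0=NOT G1=NOT 0=1 G1=G2=0 G2=G2&G1=0&0=0 -> 100

100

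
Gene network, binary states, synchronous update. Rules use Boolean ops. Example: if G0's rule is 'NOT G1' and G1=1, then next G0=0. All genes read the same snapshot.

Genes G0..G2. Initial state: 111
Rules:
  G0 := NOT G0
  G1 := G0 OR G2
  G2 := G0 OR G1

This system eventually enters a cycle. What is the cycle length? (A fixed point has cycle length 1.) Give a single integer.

Step 0: 111
Step 1: G0=NOT G0=NOT 1=0 G1=G0|G2=1|1=1 G2=G0|G1=1|1=1 -> 011
Step 2: G0=NOT G0=NOT 0=1 G1=G0|G2=0|1=1 G2=G0|G1=0|1=1 -> 111
State from step 2 equals state from step 0 -> cycle length 2

Answer: 2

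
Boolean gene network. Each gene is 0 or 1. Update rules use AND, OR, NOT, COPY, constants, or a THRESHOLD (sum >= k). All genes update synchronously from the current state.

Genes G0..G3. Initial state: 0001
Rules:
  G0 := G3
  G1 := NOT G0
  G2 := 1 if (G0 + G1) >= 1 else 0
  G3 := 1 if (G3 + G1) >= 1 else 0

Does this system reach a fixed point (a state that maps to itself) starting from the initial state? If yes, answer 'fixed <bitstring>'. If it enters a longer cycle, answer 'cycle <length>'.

Answer: fixed 1011

Derivation:
Step 0: 0001
Step 1: G0=G3=1 G1=NOT G0=NOT 0=1 G2=(0+0>=1)=0 G3=(1+0>=1)=1 -> 1101
Step 2: G0=G3=1 G1=NOT G0=NOT 1=0 G2=(1+1>=1)=1 G3=(1+1>=1)=1 -> 1011
Step 3: G0=G3=1 G1=NOT G0=NOT 1=0 G2=(1+0>=1)=1 G3=(1+0>=1)=1 -> 1011
Fixed point reached at step 2: 1011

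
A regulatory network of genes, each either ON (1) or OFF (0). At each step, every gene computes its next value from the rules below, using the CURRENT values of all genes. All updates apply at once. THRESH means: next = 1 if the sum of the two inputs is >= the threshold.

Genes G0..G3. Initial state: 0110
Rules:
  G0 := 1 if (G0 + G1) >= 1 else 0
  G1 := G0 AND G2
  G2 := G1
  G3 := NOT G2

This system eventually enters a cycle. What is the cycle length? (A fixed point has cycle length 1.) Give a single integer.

Step 0: 0110
Step 1: G0=(0+1>=1)=1 G1=G0&G2=0&1=0 G2=G1=1 G3=NOT G2=NOT 1=0 -> 1010
Step 2: G0=(1+0>=1)=1 G1=G0&G2=1&1=1 G2=G1=0 G3=NOT G2=NOT 1=0 -> 1100
Step 3: G0=(1+1>=1)=1 G1=G0&G2=1&0=0 G2=G1=1 G3=NOT G2=NOT 0=1 -> 1011
Step 4: G0=(1+0>=1)=1 G1=G0&G2=1&1=1 G2=G1=0 G3=NOT G2=NOT 1=0 -> 1100
State from step 4 equals state from step 2 -> cycle length 2

Answer: 2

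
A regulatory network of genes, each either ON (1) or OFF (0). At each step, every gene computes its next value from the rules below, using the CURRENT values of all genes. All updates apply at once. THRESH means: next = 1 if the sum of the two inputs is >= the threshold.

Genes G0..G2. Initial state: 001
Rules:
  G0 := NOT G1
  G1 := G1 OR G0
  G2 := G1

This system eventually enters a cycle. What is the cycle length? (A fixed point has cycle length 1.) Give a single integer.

Step 0: 001
Step 1: G0=NOT G1=NOT 0=1 G1=G1|G0=0|0=0 G2=G1=0 -> 100
Step 2: G0=NOT G1=NOT 0=1 G1=G1|G0=0|1=1 G2=G1=0 -> 110
Step 3: G0=NOT G1=NOT 1=0 G1=G1|G0=1|1=1 G2=G1=1 -> 011
Step 4: G0=NOT G1=NOT 1=0 G1=G1|G0=1|0=1 G2=G1=1 -> 011
State from step 4 equals state from step 3 -> cycle length 1

Answer: 1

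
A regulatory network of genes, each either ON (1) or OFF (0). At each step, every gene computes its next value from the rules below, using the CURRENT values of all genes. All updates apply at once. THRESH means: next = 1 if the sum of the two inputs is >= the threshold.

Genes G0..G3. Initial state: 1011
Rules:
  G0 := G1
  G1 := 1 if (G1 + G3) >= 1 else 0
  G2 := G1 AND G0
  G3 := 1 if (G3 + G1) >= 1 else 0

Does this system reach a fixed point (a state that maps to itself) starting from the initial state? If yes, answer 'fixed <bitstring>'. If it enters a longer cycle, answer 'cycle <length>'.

Step 0: 1011
Step 1: G0=G1=0 G1=(0+1>=1)=1 G2=G1&G0=0&1=0 G3=(1+0>=1)=1 -> 0101
Step 2: G0=G1=1 G1=(1+1>=1)=1 G2=G1&G0=1&0=0 G3=(1+1>=1)=1 -> 1101
Step 3: G0=G1=1 G1=(1+1>=1)=1 G2=G1&G0=1&1=1 G3=(1+1>=1)=1 -> 1111
Step 4: G0=G1=1 G1=(1+1>=1)=1 G2=G1&G0=1&1=1 G3=(1+1>=1)=1 -> 1111
Fixed point reached at step 3: 1111

Answer: fixed 1111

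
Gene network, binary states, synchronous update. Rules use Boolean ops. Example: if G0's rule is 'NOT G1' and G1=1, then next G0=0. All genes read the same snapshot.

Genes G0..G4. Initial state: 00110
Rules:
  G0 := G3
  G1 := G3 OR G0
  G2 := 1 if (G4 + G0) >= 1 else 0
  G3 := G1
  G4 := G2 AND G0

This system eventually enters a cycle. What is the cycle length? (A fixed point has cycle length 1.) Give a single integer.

Step 0: 00110
Step 1: G0=G3=1 G1=G3|G0=1|0=1 G2=(0+0>=1)=0 G3=G1=0 G4=G2&G0=1&0=0 -> 11000
Step 2: G0=G3=0 G1=G3|G0=0|1=1 G2=(0+1>=1)=1 G3=G1=1 G4=G2&G0=0&1=0 -> 01110
Step 3: G0=G3=1 G1=G3|G0=1|0=1 G2=(0+0>=1)=0 G3=G1=1 G4=G2&G0=1&0=0 -> 11010
Step 4: G0=G3=1 G1=G3|G0=1|1=1 G2=(0+1>=1)=1 G3=G1=1 G4=G2&G0=0&1=0 -> 11110
Step 5: G0=G3=1 G1=G3|G0=1|1=1 G2=(0+1>=1)=1 G3=G1=1 G4=G2&G0=1&1=1 -> 11111
Step 6: G0=G3=1 G1=G3|G0=1|1=1 G2=(1+1>=1)=1 G3=G1=1 G4=G2&G0=1&1=1 -> 11111
State from step 6 equals state from step 5 -> cycle length 1

Answer: 1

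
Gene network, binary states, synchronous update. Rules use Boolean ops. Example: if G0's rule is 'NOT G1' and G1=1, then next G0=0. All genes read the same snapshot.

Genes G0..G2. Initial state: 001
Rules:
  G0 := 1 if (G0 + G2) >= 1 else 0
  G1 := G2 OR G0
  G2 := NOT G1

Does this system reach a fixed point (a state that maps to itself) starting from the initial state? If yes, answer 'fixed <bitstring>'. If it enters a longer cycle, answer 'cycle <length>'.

Answer: fixed 110

Derivation:
Step 0: 001
Step 1: G0=(0+1>=1)=1 G1=G2|G0=1|0=1 G2=NOT G1=NOT 0=1 -> 111
Step 2: G0=(1+1>=1)=1 G1=G2|G0=1|1=1 G2=NOT G1=NOT 1=0 -> 110
Step 3: G0=(1+0>=1)=1 G1=G2|G0=0|1=1 G2=NOT G1=NOT 1=0 -> 110
Fixed point reached at step 2: 110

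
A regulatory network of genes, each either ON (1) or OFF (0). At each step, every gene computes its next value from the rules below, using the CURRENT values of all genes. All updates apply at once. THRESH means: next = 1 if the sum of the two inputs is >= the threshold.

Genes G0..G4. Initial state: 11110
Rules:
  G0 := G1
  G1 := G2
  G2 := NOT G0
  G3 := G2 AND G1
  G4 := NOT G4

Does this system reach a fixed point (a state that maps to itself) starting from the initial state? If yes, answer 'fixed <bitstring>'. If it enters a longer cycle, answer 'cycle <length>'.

Step 0: 11110
Step 1: G0=G1=1 G1=G2=1 G2=NOT G0=NOT 1=0 G3=G2&G1=1&1=1 G4=NOT G4=NOT 0=1 -> 11011
Step 2: G0=G1=1 G1=G2=0 G2=NOT G0=NOT 1=0 G3=G2&G1=0&1=0 G4=NOT G4=NOT 1=0 -> 10000
Step 3: G0=G1=0 G1=G2=0 G2=NOT G0=NOT 1=0 G3=G2&G1=0&0=0 G4=NOT G4=NOT 0=1 -> 00001
Step 4: G0=G1=0 G1=G2=0 G2=NOT G0=NOT 0=1 G3=G2&G1=0&0=0 G4=NOT G4=NOT 1=0 -> 00100
Step 5: G0=G1=0 G1=G2=1 G2=NOT G0=NOT 0=1 G3=G2&G1=1&0=0 G4=NOT G4=NOT 0=1 -> 01101
Step 6: G0=G1=1 G1=G2=1 G2=NOT G0=NOT 0=1 G3=G2&G1=1&1=1 G4=NOT G4=NOT 1=0 -> 11110
Cycle of length 6 starting at step 0 -> no fixed point

Answer: cycle 6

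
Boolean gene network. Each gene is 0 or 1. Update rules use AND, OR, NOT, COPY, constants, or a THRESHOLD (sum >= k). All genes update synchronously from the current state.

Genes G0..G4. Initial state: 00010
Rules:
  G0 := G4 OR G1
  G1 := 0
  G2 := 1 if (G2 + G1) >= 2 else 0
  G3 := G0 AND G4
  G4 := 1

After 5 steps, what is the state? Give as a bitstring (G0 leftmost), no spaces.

Step 1: G0=G4|G1=0|0=0 G1=0(const) G2=(0+0>=2)=0 G3=G0&G4=0&0=0 G4=1(const) -> 00001
Step 2: G0=G4|G1=1|0=1 G1=0(const) G2=(0+0>=2)=0 G3=G0&G4=0&1=0 G4=1(const) -> 10001
Step 3: G0=G4|G1=1|0=1 G1=0(const) G2=(0+0>=2)=0 G3=G0&G4=1&1=1 G4=1(const) -> 10011
Step 4: G0=G4|G1=1|0=1 G1=0(const) G2=(0+0>=2)=0 G3=G0&G4=1&1=1 G4=1(const) -> 10011
Step 5: G0=G4|G1=1|0=1 G1=0(const) G2=(0+0>=2)=0 G3=G0&G4=1&1=1 G4=1(const) -> 10011

10011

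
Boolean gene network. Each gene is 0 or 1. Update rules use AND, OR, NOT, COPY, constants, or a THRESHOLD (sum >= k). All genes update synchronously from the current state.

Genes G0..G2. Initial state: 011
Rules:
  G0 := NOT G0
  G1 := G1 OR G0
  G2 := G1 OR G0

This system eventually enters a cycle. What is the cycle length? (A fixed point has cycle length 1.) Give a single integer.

Step 0: 011
Step 1: G0=NOT G0=NOT 0=1 G1=G1|G0=1|0=1 G2=G1|G0=1|0=1 -> 111
Step 2: G0=NOT G0=NOT 1=0 G1=G1|G0=1|1=1 G2=G1|G0=1|1=1 -> 011
State from step 2 equals state from step 0 -> cycle length 2

Answer: 2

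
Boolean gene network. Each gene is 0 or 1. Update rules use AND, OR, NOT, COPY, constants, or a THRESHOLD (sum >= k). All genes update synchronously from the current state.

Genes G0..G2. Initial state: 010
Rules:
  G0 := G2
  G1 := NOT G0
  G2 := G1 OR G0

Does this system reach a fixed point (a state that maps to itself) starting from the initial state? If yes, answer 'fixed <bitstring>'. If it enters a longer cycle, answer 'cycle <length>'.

Answer: fixed 101

Derivation:
Step 0: 010
Step 1: G0=G2=0 G1=NOT G0=NOT 0=1 G2=G1|G0=1|0=1 -> 011
Step 2: G0=G2=1 G1=NOT G0=NOT 0=1 G2=G1|G0=1|0=1 -> 111
Step 3: G0=G2=1 G1=NOT G0=NOT 1=0 G2=G1|G0=1|1=1 -> 101
Step 4: G0=G2=1 G1=NOT G0=NOT 1=0 G2=G1|G0=0|1=1 -> 101
Fixed point reached at step 3: 101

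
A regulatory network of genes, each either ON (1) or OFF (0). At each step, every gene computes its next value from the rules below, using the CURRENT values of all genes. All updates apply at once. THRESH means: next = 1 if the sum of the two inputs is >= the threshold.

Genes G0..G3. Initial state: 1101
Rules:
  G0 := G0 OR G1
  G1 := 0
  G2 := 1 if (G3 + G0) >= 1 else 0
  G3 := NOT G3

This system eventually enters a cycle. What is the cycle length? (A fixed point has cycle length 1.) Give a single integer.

Answer: 2

Derivation:
Step 0: 1101
Step 1: G0=G0|G1=1|1=1 G1=0(const) G2=(1+1>=1)=1 G3=NOT G3=NOT 1=0 -> 1010
Step 2: G0=G0|G1=1|0=1 G1=0(const) G2=(0+1>=1)=1 G3=NOT G3=NOT 0=1 -> 1011
Step 3: G0=G0|G1=1|0=1 G1=0(const) G2=(1+1>=1)=1 G3=NOT G3=NOT 1=0 -> 1010
State from step 3 equals state from step 1 -> cycle length 2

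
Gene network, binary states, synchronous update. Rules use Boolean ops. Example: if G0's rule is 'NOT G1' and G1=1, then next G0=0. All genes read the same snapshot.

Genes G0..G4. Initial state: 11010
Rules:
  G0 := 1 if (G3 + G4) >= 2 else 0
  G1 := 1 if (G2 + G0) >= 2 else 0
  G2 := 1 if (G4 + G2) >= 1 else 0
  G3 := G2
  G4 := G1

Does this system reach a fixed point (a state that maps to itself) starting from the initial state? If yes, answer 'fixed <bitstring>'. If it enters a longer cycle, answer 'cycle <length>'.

Answer: fixed 00110

Derivation:
Step 0: 11010
Step 1: G0=(1+0>=2)=0 G1=(0+1>=2)=0 G2=(0+0>=1)=0 G3=G2=0 G4=G1=1 -> 00001
Step 2: G0=(0+1>=2)=0 G1=(0+0>=2)=0 G2=(1+0>=1)=1 G3=G2=0 G4=G1=0 -> 00100
Step 3: G0=(0+0>=2)=0 G1=(1+0>=2)=0 G2=(0+1>=1)=1 G3=G2=1 G4=G1=0 -> 00110
Step 4: G0=(1+0>=2)=0 G1=(1+0>=2)=0 G2=(0+1>=1)=1 G3=G2=1 G4=G1=0 -> 00110
Fixed point reached at step 3: 00110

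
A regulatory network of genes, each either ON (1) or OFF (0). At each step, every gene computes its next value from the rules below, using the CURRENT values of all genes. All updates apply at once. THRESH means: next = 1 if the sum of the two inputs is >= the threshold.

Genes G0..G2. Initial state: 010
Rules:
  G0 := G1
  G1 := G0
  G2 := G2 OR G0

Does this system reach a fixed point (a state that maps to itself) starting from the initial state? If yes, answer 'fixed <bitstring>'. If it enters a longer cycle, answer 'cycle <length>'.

Step 0: 010
Step 1: G0=G1=1 G1=G0=0 G2=G2|G0=0|0=0 -> 100
Step 2: G0=G1=0 G1=G0=1 G2=G2|G0=0|1=1 -> 011
Step 3: G0=G1=1 G1=G0=0 G2=G2|G0=1|0=1 -> 101
Step 4: G0=G1=0 G1=G0=1 G2=G2|G0=1|1=1 -> 011
Cycle of length 2 starting at step 2 -> no fixed point

Answer: cycle 2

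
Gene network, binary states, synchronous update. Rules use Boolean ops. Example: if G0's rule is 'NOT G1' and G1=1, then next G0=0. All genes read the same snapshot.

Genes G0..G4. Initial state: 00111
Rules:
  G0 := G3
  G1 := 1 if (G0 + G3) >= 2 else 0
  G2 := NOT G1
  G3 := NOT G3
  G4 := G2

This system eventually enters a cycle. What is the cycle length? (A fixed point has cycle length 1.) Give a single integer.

Answer: 2

Derivation:
Step 0: 00111
Step 1: G0=G3=1 G1=(0+1>=2)=0 G2=NOT G1=NOT 0=1 G3=NOT G3=NOT 1=0 G4=G2=1 -> 10101
Step 2: G0=G3=0 G1=(1+0>=2)=0 G2=NOT G1=NOT 0=1 G3=NOT G3=NOT 0=1 G4=G2=1 -> 00111
State from step 2 equals state from step 0 -> cycle length 2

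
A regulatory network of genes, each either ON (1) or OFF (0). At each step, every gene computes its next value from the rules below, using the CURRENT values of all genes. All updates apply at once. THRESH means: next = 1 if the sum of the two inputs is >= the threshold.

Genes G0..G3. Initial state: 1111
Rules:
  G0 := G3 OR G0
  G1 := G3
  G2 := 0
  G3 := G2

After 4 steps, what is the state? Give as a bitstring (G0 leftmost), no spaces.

Step 1: G0=G3|G0=1|1=1 G1=G3=1 G2=0(const) G3=G2=1 -> 1101
Step 2: G0=G3|G0=1|1=1 G1=G3=1 G2=0(const) G3=G2=0 -> 1100
Step 3: G0=G3|G0=0|1=1 G1=G3=0 G2=0(const) G3=G2=0 -> 1000
Step 4: G0=G3|G0=0|1=1 G1=G3=0 G2=0(const) G3=G2=0 -> 1000

1000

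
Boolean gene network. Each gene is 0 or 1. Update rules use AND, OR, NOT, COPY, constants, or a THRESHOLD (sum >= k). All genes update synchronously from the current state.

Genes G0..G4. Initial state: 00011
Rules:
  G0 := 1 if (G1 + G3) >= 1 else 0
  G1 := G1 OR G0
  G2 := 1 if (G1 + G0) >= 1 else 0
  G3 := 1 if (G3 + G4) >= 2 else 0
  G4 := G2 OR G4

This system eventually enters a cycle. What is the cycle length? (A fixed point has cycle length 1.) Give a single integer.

Step 0: 00011
Step 1: G0=(0+1>=1)=1 G1=G1|G0=0|0=0 G2=(0+0>=1)=0 G3=(1+1>=2)=1 G4=G2|G4=0|1=1 -> 10011
Step 2: G0=(0+1>=1)=1 G1=G1|G0=0|1=1 G2=(0+1>=1)=1 G3=(1+1>=2)=1 G4=G2|G4=0|1=1 -> 11111
Step 3: G0=(1+1>=1)=1 G1=G1|G0=1|1=1 G2=(1+1>=1)=1 G3=(1+1>=2)=1 G4=G2|G4=1|1=1 -> 11111
State from step 3 equals state from step 2 -> cycle length 1

Answer: 1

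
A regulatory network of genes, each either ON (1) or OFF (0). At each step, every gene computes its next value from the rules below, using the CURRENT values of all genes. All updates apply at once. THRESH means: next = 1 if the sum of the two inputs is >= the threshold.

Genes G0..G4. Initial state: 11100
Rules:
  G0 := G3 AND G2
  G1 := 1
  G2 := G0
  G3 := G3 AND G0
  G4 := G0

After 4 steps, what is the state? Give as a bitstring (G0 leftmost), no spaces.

Step 1: G0=G3&G2=0&1=0 G1=1(const) G2=G0=1 G3=G3&G0=0&1=0 G4=G0=1 -> 01101
Step 2: G0=G3&G2=0&1=0 G1=1(const) G2=G0=0 G3=G3&G0=0&0=0 G4=G0=0 -> 01000
Step 3: G0=G3&G2=0&0=0 G1=1(const) G2=G0=0 G3=G3&G0=0&0=0 G4=G0=0 -> 01000
Step 4: G0=G3&G2=0&0=0 G1=1(const) G2=G0=0 G3=G3&G0=0&0=0 G4=G0=0 -> 01000

01000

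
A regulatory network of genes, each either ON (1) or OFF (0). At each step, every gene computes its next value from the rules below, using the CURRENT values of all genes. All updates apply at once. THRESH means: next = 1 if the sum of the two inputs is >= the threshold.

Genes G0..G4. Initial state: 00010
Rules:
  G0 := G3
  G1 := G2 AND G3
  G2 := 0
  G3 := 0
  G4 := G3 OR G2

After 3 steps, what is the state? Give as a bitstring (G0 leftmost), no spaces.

Step 1: G0=G3=1 G1=G2&G3=0&1=0 G2=0(const) G3=0(const) G4=G3|G2=1|0=1 -> 10001
Step 2: G0=G3=0 G1=G2&G3=0&0=0 G2=0(const) G3=0(const) G4=G3|G2=0|0=0 -> 00000
Step 3: G0=G3=0 G1=G2&G3=0&0=0 G2=0(const) G3=0(const) G4=G3|G2=0|0=0 -> 00000

00000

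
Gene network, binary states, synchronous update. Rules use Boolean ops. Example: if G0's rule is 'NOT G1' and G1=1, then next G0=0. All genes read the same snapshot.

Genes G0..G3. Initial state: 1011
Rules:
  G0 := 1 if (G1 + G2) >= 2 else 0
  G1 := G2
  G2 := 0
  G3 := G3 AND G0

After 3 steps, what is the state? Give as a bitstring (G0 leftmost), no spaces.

Step 1: G0=(0+1>=2)=0 G1=G2=1 G2=0(const) G3=G3&G0=1&1=1 -> 0101
Step 2: G0=(1+0>=2)=0 G1=G2=0 G2=0(const) G3=G3&G0=1&0=0 -> 0000
Step 3: G0=(0+0>=2)=0 G1=G2=0 G2=0(const) G3=G3&G0=0&0=0 -> 0000

0000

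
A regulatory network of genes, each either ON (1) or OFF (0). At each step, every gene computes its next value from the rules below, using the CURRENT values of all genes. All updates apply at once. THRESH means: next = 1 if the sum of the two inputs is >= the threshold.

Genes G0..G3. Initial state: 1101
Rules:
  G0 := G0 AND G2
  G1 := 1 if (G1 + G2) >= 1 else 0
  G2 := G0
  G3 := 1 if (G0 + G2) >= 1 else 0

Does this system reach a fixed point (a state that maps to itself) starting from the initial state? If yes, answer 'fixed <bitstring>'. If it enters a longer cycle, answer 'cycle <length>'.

Answer: fixed 0100

Derivation:
Step 0: 1101
Step 1: G0=G0&G2=1&0=0 G1=(1+0>=1)=1 G2=G0=1 G3=(1+0>=1)=1 -> 0111
Step 2: G0=G0&G2=0&1=0 G1=(1+1>=1)=1 G2=G0=0 G3=(0+1>=1)=1 -> 0101
Step 3: G0=G0&G2=0&0=0 G1=(1+0>=1)=1 G2=G0=0 G3=(0+0>=1)=0 -> 0100
Step 4: G0=G0&G2=0&0=0 G1=(1+0>=1)=1 G2=G0=0 G3=(0+0>=1)=0 -> 0100
Fixed point reached at step 3: 0100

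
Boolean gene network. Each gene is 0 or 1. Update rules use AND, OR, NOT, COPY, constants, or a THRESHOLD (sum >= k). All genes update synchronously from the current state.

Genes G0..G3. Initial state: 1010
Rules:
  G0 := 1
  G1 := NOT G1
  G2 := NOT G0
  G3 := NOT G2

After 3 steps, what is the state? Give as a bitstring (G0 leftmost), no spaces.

Step 1: G0=1(const) G1=NOT G1=NOT 0=1 G2=NOT G0=NOT 1=0 G3=NOT G2=NOT 1=0 -> 1100
Step 2: G0=1(const) G1=NOT G1=NOT 1=0 G2=NOT G0=NOT 1=0 G3=NOT G2=NOT 0=1 -> 1001
Step 3: G0=1(const) G1=NOT G1=NOT 0=1 G2=NOT G0=NOT 1=0 G3=NOT G2=NOT 0=1 -> 1101

1101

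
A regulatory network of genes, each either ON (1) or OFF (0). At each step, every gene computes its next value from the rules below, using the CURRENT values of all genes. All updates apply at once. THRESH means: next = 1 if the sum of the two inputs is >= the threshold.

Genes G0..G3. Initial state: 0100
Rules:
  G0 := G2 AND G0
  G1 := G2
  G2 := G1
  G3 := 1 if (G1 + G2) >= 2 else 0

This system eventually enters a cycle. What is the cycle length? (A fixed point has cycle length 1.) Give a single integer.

Step 0: 0100
Step 1: G0=G2&G0=0&0=0 G1=G2=0 G2=G1=1 G3=(1+0>=2)=0 -> 0010
Step 2: G0=G2&G0=1&0=0 G1=G2=1 G2=G1=0 G3=(0+1>=2)=0 -> 0100
State from step 2 equals state from step 0 -> cycle length 2

Answer: 2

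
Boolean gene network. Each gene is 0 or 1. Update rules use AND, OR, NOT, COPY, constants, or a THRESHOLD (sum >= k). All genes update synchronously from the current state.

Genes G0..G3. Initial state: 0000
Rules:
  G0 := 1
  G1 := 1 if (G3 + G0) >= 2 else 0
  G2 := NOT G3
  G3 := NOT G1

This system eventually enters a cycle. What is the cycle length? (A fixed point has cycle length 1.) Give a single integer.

Answer: 4

Derivation:
Step 0: 0000
Step 1: G0=1(const) G1=(0+0>=2)=0 G2=NOT G3=NOT 0=1 G3=NOT G1=NOT 0=1 -> 1011
Step 2: G0=1(const) G1=(1+1>=2)=1 G2=NOT G3=NOT 1=0 G3=NOT G1=NOT 0=1 -> 1101
Step 3: G0=1(const) G1=(1+1>=2)=1 G2=NOT G3=NOT 1=0 G3=NOT G1=NOT 1=0 -> 1100
Step 4: G0=1(const) G1=(0+1>=2)=0 G2=NOT G3=NOT 0=1 G3=NOT G1=NOT 1=0 -> 1010
Step 5: G0=1(const) G1=(0+1>=2)=0 G2=NOT G3=NOT 0=1 G3=NOT G1=NOT 0=1 -> 1011
State from step 5 equals state from step 1 -> cycle length 4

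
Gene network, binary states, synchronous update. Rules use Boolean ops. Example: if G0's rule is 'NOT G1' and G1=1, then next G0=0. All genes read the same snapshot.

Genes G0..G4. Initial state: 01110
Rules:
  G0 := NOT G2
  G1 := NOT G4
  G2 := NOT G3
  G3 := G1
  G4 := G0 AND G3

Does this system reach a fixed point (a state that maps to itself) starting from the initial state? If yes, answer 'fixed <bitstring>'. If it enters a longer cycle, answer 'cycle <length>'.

Step 0: 01110
Step 1: G0=NOT G2=NOT 1=0 G1=NOT G4=NOT 0=1 G2=NOT G3=NOT 1=0 G3=G1=1 G4=G0&G3=0&1=0 -> 01010
Step 2: G0=NOT G2=NOT 0=1 G1=NOT G4=NOT 0=1 G2=NOT G3=NOT 1=0 G3=G1=1 G4=G0&G3=0&1=0 -> 11010
Step 3: G0=NOT G2=NOT 0=1 G1=NOT G4=NOT 0=1 G2=NOT G3=NOT 1=0 G3=G1=1 G4=G0&G3=1&1=1 -> 11011
Step 4: G0=NOT G2=NOT 0=1 G1=NOT G4=NOT 1=0 G2=NOT G3=NOT 1=0 G3=G1=1 G4=G0&G3=1&1=1 -> 10011
Step 5: G0=NOT G2=NOT 0=1 G1=NOT G4=NOT 1=0 G2=NOT G3=NOT 1=0 G3=G1=0 G4=G0&G3=1&1=1 -> 10001
Step 6: G0=NOT G2=NOT 0=1 G1=NOT G4=NOT 1=0 G2=NOT G3=NOT 0=1 G3=G1=0 G4=G0&G3=1&0=0 -> 10100
Step 7: G0=NOT G2=NOT 1=0 G1=NOT G4=NOT 0=1 G2=NOT G3=NOT 0=1 G3=G1=0 G4=G0&G3=1&0=0 -> 01100
Step 8: G0=NOT G2=NOT 1=0 G1=NOT G4=NOT 0=1 G2=NOT G3=NOT 0=1 G3=G1=1 G4=G0&G3=0&0=0 -> 01110
Cycle of length 8 starting at step 0 -> no fixed point

Answer: cycle 8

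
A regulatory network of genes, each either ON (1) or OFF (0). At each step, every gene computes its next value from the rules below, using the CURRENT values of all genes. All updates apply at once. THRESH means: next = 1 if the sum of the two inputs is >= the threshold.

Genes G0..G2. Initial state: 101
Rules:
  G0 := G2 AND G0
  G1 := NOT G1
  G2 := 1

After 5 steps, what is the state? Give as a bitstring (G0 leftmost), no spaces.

Step 1: G0=G2&G0=1&1=1 G1=NOT G1=NOT 0=1 G2=1(const) -> 111
Step 2: G0=G2&G0=1&1=1 G1=NOT G1=NOT 1=0 G2=1(const) -> 101
Step 3: G0=G2&G0=1&1=1 G1=NOT G1=NOT 0=1 G2=1(const) -> 111
Step 4: G0=G2&G0=1&1=1 G1=NOT G1=NOT 1=0 G2=1(const) -> 101
Step 5: G0=G2&G0=1&1=1 G1=NOT G1=NOT 0=1 G2=1(const) -> 111

111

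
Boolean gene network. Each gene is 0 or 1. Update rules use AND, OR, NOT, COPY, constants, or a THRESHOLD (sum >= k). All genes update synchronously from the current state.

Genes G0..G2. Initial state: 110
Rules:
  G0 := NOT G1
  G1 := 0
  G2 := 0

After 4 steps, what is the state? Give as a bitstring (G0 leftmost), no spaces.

Step 1: G0=NOT G1=NOT 1=0 G1=0(const) G2=0(const) -> 000
Step 2: G0=NOT G1=NOT 0=1 G1=0(const) G2=0(const) -> 100
Step 3: G0=NOT G1=NOT 0=1 G1=0(const) G2=0(const) -> 100
Step 4: G0=NOT G1=NOT 0=1 G1=0(const) G2=0(const) -> 100

100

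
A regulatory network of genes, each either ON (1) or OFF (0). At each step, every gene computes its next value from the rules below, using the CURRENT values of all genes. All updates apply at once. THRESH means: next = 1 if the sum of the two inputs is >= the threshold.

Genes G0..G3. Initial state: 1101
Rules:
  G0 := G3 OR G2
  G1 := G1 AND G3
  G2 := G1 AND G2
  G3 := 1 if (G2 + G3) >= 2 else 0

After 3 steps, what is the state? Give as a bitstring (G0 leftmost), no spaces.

Step 1: G0=G3|G2=1|0=1 G1=G1&G3=1&1=1 G2=G1&G2=1&0=0 G3=(0+1>=2)=0 -> 1100
Step 2: G0=G3|G2=0|0=0 G1=G1&G3=1&0=0 G2=G1&G2=1&0=0 G3=(0+0>=2)=0 -> 0000
Step 3: G0=G3|G2=0|0=0 G1=G1&G3=0&0=0 G2=G1&G2=0&0=0 G3=(0+0>=2)=0 -> 0000

0000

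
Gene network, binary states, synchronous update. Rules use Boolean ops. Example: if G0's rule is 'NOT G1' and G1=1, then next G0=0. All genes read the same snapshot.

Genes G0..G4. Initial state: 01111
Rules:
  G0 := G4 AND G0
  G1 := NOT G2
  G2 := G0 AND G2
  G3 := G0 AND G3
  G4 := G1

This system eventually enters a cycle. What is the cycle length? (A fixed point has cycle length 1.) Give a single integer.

Step 0: 01111
Step 1: G0=G4&G0=1&0=0 G1=NOT G2=NOT 1=0 G2=G0&G2=0&1=0 G3=G0&G3=0&1=0 G4=G1=1 -> 00001
Step 2: G0=G4&G0=1&0=0 G1=NOT G2=NOT 0=1 G2=G0&G2=0&0=0 G3=G0&G3=0&0=0 G4=G1=0 -> 01000
Step 3: G0=G4&G0=0&0=0 G1=NOT G2=NOT 0=1 G2=G0&G2=0&0=0 G3=G0&G3=0&0=0 G4=G1=1 -> 01001
Step 4: G0=G4&G0=1&0=0 G1=NOT G2=NOT 0=1 G2=G0&G2=0&0=0 G3=G0&G3=0&0=0 G4=G1=1 -> 01001
State from step 4 equals state from step 3 -> cycle length 1

Answer: 1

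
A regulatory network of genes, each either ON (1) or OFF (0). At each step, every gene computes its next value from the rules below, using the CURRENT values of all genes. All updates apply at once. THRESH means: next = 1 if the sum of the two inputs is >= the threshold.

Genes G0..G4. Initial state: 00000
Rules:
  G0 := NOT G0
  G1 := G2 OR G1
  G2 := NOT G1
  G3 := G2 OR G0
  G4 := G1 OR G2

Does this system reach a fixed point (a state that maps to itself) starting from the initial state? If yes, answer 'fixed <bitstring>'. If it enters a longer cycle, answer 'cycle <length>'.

Answer: cycle 2

Derivation:
Step 0: 00000
Step 1: G0=NOT G0=NOT 0=1 G1=G2|G1=0|0=0 G2=NOT G1=NOT 0=1 G3=G2|G0=0|0=0 G4=G1|G2=0|0=0 -> 10100
Step 2: G0=NOT G0=NOT 1=0 G1=G2|G1=1|0=1 G2=NOT G1=NOT 0=1 G3=G2|G0=1|1=1 G4=G1|G2=0|1=1 -> 01111
Step 3: G0=NOT G0=NOT 0=1 G1=G2|G1=1|1=1 G2=NOT G1=NOT 1=0 G3=G2|G0=1|0=1 G4=G1|G2=1|1=1 -> 11011
Step 4: G0=NOT G0=NOT 1=0 G1=G2|G1=0|1=1 G2=NOT G1=NOT 1=0 G3=G2|G0=0|1=1 G4=G1|G2=1|0=1 -> 01011
Step 5: G0=NOT G0=NOT 0=1 G1=G2|G1=0|1=1 G2=NOT G1=NOT 1=0 G3=G2|G0=0|0=0 G4=G1|G2=1|0=1 -> 11001
Step 6: G0=NOT G0=NOT 1=0 G1=G2|G1=0|1=1 G2=NOT G1=NOT 1=0 G3=G2|G0=0|1=1 G4=G1|G2=1|0=1 -> 01011
Cycle of length 2 starting at step 4 -> no fixed point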